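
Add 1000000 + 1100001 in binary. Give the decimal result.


1000000 + 1100001 = 10100001 = 161

161


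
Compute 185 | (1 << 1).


185 | (1 << 1) = 185 | 2 = 187

187


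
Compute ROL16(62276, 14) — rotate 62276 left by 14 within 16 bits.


Rotate 0b1111001101000100 left by 14 (16-bit) = 0b11110011010001 = 15569

15569


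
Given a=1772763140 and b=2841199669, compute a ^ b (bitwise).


1772763140 ^ 2841199669 = 3237182513

3237182513


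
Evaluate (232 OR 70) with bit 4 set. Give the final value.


Step 1: 232 | 70 = 238
Step 2: 238 | (1 << 4) = 238 | 16 = 254

254


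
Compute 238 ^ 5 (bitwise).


0b11101110 ^ 0b101 = 0b11101011 = 235

235


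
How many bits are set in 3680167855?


0b11011011010110101110011110101111 has 22 set bits

22


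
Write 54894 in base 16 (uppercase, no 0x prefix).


54894 = D66E hex

D66E


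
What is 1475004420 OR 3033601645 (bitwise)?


0b1010111111010101100100000000100 | 0b10110100110100010001011001101101 = 0b11110111111110111101111001101101 = 4160478829

4160478829


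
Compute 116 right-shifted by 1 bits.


0b1110100 >> 1 = 0b111010 = 58

58


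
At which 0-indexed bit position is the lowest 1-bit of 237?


0b11101101. Lowest set bit at position 0

0


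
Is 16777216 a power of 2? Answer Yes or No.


0b1000000000000000000000000. Only one bit set => Yes

Yes


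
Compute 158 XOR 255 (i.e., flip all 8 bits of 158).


158 ^ 255 = 97

97


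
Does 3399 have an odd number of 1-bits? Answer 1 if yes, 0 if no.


0b110101000111 has 7 ones => parity 1

1


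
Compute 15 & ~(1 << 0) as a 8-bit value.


15 & ~(1 << 0) = 14

14


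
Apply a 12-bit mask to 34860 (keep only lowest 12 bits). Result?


34860 & 4095 = 2092

2092


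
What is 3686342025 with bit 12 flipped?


3686342025 ^ (1 << 12) = 3686342025 ^ 4096 = 3686337929

3686337929


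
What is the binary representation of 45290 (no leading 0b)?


45290 = 1011000011101010 in binary

1011000011101010


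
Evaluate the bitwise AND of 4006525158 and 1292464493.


0b11101110110011101011100011100110 & 0b1001101000010010111000101101101 = 0b1001100000010000011000001100100 = 1275605092

1275605092


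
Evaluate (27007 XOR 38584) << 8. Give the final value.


Step 1: 27007 ^ 38584 = 65479
Step 2: 65479 << 8 = 16762624

16762624


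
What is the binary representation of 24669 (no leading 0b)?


24669 = 110000001011101 in binary

110000001011101


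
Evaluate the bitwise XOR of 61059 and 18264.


0b1110111010000011 ^ 0b100011101011000 = 0b1010100111011011 = 43483

43483


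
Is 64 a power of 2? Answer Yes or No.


0b1000000. Only one bit set => Yes

Yes


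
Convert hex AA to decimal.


AA hex = 170 decimal

170


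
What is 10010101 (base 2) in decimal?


10010101 in decimal = 149

149


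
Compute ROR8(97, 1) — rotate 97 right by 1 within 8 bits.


Rotate 0b1100001 right by 1 (8-bit) = 0b10110000 = 176

176


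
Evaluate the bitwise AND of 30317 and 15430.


0b111011001101101 & 0b11110001000110 = 0b11010001000100 = 13380

13380


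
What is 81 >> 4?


0b1010001 >> 4 = 0b101 = 5

5


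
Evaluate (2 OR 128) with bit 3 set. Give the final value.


Step 1: 2 | 128 = 130
Step 2: 130 | (1 << 3) = 130 | 8 = 138

138


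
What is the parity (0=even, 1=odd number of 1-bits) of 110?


0b1101110 has 5 ones => parity 1

1


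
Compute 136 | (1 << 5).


136 | (1 << 5) = 136 | 32 = 168

168


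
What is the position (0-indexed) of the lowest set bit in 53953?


0b1101001011000001. Lowest set bit at position 0

0


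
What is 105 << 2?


0b1101001 << 2 = 0b110100100 = 420

420


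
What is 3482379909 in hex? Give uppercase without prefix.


3482379909 = CF90E685 hex

CF90E685


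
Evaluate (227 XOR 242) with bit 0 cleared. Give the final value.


Step 1: 227 ^ 242 = 17
Step 2: 17 & ~(1 << 0) = 16

16


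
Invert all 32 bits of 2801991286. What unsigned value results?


2801991286 ^ 4294967295 = 1492976009

1492976009


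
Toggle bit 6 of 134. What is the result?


134 ^ (1 << 6) = 134 ^ 64 = 198

198


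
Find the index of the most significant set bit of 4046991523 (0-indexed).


0b11110001001110000011000010100011. Highest set bit at position 31

31


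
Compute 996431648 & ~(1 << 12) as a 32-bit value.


996431648 & ~(1 << 12) = 996427552

996427552


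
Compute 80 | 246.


0b1010000 | 0b11110110 = 0b11110110 = 246

246


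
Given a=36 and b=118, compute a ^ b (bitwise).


36 ^ 118 = 82

82


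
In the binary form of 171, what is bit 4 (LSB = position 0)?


0b10101011, position 4 = 0

0


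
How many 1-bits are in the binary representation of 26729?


0b110100001101001 has 7 set bits

7


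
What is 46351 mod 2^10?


46351 & 1023 = 271

271


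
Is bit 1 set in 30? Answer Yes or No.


0b11110, bit 1 = 1. Yes

Yes


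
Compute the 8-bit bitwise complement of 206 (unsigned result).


~0b11001110 = 0b110001 = 49 (8-bit unsigned)

49


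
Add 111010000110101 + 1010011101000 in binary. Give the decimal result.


111010000110101 + 1010011101000 = 1000100100011101 = 35101

35101


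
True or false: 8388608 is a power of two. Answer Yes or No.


0b100000000000000000000000. Only one bit set => Yes

Yes


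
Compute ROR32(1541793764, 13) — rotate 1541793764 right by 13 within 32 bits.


Rotate 0b1011011111001011110011111100100 right by 13 (32-bit) = 0b111111001000101101111100101111 = 1059249967

1059249967


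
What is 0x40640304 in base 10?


40640304 hex = 1080296196 decimal

1080296196


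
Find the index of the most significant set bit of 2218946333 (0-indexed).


0b10000100010000100110111100011101. Highest set bit at position 31

31


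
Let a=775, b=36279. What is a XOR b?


775 ^ 36279 = 36528

36528


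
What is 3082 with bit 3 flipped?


3082 ^ (1 << 3) = 3082 ^ 8 = 3074

3074


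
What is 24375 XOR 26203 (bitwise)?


0b101111100110111 ^ 0b110011001011011 = 0b11100101101100 = 14700

14700


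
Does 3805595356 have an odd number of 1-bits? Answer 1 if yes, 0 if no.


0b11100010110101001100011011011100 has 17 ones => parity 1

1


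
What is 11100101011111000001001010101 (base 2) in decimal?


11100101011111000001001010101 in decimal = 481264213

481264213


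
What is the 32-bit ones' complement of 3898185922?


3898185922 ^ 4294967295 = 396781373

396781373


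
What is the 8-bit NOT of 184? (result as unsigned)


~0b10111000 = 0b1000111 = 71 (8-bit unsigned)

71


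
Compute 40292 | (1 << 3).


40292 | (1 << 3) = 40292 | 8 = 40300

40300


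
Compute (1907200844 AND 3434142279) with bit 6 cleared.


Step 1: 1907200844 & 3434142279 = 1084265028
Step 2: 1084265028 & ~(1 << 6) = 1084264964

1084264964


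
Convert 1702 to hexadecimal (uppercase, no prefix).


1702 = 6A6 hex

6A6


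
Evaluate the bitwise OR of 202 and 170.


0b11001010 | 0b10101010 = 0b11101010 = 234

234


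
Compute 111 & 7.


0b1101111 & 0b111 = 0b111 = 7

7


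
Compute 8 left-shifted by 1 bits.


0b1000 << 1 = 0b10000 = 16

16


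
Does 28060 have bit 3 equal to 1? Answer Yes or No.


0b110110110011100, bit 3 = 1. Yes

Yes


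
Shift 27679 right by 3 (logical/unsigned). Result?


0b110110000011111 >> 3 = 0b110110000011 = 3459

3459


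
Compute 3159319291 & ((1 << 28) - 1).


3159319291 & 268435455 = 206529275

206529275


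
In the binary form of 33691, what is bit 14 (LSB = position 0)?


0b1000001110011011, position 14 = 0

0


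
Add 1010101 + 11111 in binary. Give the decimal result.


1010101 + 11111 = 1110100 = 116

116


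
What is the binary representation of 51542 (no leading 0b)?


51542 = 1100100101010110 in binary

1100100101010110


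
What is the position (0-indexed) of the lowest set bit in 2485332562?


0b10010100001000110010101001010010. Lowest set bit at position 1

1


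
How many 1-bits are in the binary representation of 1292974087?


0b1001101000100010011100000000111 has 12 set bits

12


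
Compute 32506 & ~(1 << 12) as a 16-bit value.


32506 & ~(1 << 12) = 28410

28410


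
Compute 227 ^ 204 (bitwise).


0b11100011 ^ 0b11001100 = 0b101111 = 47

47


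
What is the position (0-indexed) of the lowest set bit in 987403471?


0b111010110110101001010011001111. Lowest set bit at position 0

0


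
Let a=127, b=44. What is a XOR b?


127 ^ 44 = 83

83


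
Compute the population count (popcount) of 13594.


0b11010100011010 has 7 set bits

7


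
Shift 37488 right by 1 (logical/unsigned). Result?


0b1001001001110000 >> 1 = 0b100100100111000 = 18744

18744


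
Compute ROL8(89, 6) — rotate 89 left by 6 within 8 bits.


Rotate 0b1011001 left by 6 (8-bit) = 0b1010110 = 86

86


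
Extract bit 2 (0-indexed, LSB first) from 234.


0b11101010, position 2 = 0

0


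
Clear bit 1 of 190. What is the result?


190 & ~(1 << 1) = 188

188


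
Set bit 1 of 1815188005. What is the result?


1815188005 | (1 << 1) = 1815188005 | 2 = 1815188007

1815188007


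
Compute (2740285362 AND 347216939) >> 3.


Step 1: 2740285362 & 347216939 = 1051682
Step 2: 1051682 >> 3 = 131460

131460


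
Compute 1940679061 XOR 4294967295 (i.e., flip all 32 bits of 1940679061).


1940679061 ^ 4294967295 = 2354288234

2354288234


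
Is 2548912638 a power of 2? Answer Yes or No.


0b10010111111011010101000111111110. Multiple bits set => No

No


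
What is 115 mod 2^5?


115 & 31 = 19

19


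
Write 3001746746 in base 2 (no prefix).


3001746746 = 10110010111010110000010100111010 in binary

10110010111010110000010100111010


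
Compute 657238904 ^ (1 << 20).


657238904 ^ (1 << 20) = 657238904 ^ 1048576 = 658287480

658287480


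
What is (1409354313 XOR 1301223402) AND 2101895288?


Step 1: 1409354313 ^ 1301223402 = 428744099
Step 2: 428744099 & 2101895288 = 419954720

419954720


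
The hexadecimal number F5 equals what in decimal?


F5 hex = 245 decimal

245


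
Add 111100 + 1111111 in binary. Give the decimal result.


111100 + 1111111 = 10111011 = 187

187


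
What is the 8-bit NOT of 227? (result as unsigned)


~0b11100011 = 0b11100 = 28 (8-bit unsigned)

28


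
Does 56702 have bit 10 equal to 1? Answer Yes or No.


0b1101110101111110, bit 10 = 1. Yes

Yes


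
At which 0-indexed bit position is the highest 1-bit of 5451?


0b1010101001011. Highest set bit at position 12

12


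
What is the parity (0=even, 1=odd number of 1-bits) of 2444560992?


0b10010001101101010000101001100000 has 12 ones => parity 0

0


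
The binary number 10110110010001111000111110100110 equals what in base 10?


10110110010001111000111110100110 in decimal = 3058143142

3058143142


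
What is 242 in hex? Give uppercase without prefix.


242 = F2 hex

F2


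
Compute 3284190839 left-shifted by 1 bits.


0b11000011110000001100011001110111 << 1 = 0b110000111100000011000110011101110 = 6568381678

6568381678


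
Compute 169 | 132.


0b10101001 | 0b10000100 = 0b10101101 = 173

173


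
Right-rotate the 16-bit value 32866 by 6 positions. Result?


Rotate 0b1000000001100010 right by 6 (16-bit) = 0b1000101000000001 = 35329

35329


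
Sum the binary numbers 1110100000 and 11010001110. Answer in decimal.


1110100000 + 11010001110 = 101000101110 = 2606

2606


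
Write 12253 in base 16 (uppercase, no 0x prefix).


12253 = 2FDD hex

2FDD


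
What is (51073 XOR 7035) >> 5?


Step 1: 51073 ^ 7035 = 56570
Step 2: 56570 >> 5 = 1767

1767


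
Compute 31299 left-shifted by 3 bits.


0b111101001000011 << 3 = 0b111101001000011000 = 250392

250392


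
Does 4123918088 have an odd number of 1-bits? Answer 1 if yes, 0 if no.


0b11110101110011011111111100001000 has 20 ones => parity 0

0


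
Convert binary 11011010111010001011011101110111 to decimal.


11011010111010001011011101110111 in decimal = 3672684407

3672684407


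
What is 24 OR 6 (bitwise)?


0b11000 | 0b110 = 0b11110 = 30

30


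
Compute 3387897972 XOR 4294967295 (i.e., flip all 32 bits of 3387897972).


3387897972 ^ 4294967295 = 907069323

907069323


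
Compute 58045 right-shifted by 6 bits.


0b1110001010111101 >> 6 = 0b1110001010 = 906

906


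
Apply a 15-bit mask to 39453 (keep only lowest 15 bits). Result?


39453 & 32767 = 6685

6685


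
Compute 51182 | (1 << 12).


51182 | (1 << 12) = 51182 | 4096 = 55278

55278


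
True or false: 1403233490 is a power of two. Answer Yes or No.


0b1010011101000111010010011010010. Multiple bits set => No

No


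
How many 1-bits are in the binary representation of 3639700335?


0b11011000111100010110101101101111 has 20 set bits

20


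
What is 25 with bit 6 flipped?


25 ^ (1 << 6) = 25 ^ 64 = 89

89


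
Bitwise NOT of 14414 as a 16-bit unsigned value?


~0b11100001001110 = 0b1100011110110001 = 51121 (16-bit unsigned)

51121


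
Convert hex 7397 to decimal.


7397 hex = 29591 decimal

29591


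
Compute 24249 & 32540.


0b101111010111001 & 0b111111100011100 = 0b101111000011000 = 24088

24088


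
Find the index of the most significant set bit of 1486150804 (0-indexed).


0b1011000100101001101110010010100. Highest set bit at position 30

30


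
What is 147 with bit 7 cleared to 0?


147 & ~(1 << 7) = 19

19


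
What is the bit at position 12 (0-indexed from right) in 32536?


0b111111100011000, position 12 = 1

1


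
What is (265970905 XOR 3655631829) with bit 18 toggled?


Step 1: 265970905 ^ 3655631829 = 3594446604
Step 2: 3594446604 ^ (1 << 18) = 3594446604 ^ 262144 = 3594184460

3594184460


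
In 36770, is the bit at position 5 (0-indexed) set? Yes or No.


0b1000111110100010, bit 5 = 1. Yes

Yes


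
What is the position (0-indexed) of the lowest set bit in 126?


0b1111110. Lowest set bit at position 1

1


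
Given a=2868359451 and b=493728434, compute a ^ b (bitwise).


2868359451 ^ 493728434 = 3080324009

3080324009


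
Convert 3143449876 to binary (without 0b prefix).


3143449876 = 10111011010111010011110100010100 in binary

10111011010111010011110100010100


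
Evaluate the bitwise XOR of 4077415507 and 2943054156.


0b11110011000010000110110001010011 ^ 0b10101111011010110111000101001100 = 0b1011100011000110001110100011111 = 1549999391

1549999391


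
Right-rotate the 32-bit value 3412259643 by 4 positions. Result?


Rotate 0b11001011011000101111001100111011 right by 4 (32-bit) = 0b10111100101101100010111100110011 = 3166056243

3166056243


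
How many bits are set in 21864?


0b101010101101000 has 7 set bits

7


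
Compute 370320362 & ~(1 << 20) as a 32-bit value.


370320362 & ~(1 << 20) = 369271786

369271786


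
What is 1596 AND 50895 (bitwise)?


0b11000111100 & 0b1100011011001111 = 0b11000001100 = 1548

1548


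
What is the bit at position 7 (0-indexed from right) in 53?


0b110101, position 7 = 0

0


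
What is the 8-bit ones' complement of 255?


255 ^ 255 = 0

0


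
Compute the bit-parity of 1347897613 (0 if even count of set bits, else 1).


0b1010000010101110100100100001101 has 13 ones => parity 1

1


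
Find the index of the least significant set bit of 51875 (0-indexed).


0b1100101010100011. Lowest set bit at position 0

0


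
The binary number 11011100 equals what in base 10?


11011100 in decimal = 220

220


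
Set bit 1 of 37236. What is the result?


37236 | (1 << 1) = 37236 | 2 = 37238

37238


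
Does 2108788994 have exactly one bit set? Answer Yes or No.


0b1111101101100011001000100000010. Multiple bits set => No

No


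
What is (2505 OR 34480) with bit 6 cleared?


Step 1: 2505 | 34480 = 36857
Step 2: 36857 & ~(1 << 6) = 36793

36793


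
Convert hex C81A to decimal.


C81A hex = 51226 decimal

51226


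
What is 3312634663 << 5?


0b11000101011100101100101100100111 << 5 = 0b1100010101110010110010110010011100000 = 106004309216

106004309216


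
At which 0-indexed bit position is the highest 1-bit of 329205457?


0b10011100111110100011011010001. Highest set bit at position 28

28


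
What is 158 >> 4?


0b10011110 >> 4 = 0b1001 = 9

9


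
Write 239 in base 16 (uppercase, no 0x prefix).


239 = EF hex

EF


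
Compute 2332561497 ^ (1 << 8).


2332561497 ^ (1 << 8) = 2332561497 ^ 256 = 2332561753

2332561753


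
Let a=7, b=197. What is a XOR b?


7 ^ 197 = 194

194


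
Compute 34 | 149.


0b100010 | 0b10010101 = 0b10110111 = 183

183


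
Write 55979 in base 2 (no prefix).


55979 = 1101101010101011 in binary

1101101010101011


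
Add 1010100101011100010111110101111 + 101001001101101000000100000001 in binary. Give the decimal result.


1010100101011100010111110101111 + 101001001101101000000100000001 = 1111101111001001011000010110000 = 2112139440

2112139440


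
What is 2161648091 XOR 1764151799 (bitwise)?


0b10000000110110000010000111011011 ^ 0b1101001001001101101000111110111 = 0b11101001111111101111000000101100 = 3925798956

3925798956


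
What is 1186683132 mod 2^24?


1186683132 & 16777215 = 12278012

12278012


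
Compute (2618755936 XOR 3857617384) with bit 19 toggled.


Step 1: 2618755936 ^ 3857617384 = 2046401160
Step 2: 2046401160 ^ (1 << 19) = 2046401160 ^ 524288 = 2045876872

2045876872


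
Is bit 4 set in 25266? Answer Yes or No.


0b110001010110010, bit 4 = 1. Yes

Yes


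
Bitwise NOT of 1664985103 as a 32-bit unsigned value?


~0b1100011001111011010100000001111 = 0b10011100110000100101011111110000 = 2629982192 (32-bit unsigned)

2629982192


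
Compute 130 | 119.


0b10000010 | 0b1110111 = 0b11110111 = 247

247


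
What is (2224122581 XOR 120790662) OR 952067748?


Step 1: 2224122581 ^ 120790662 = 2208461907
Step 2: 2208461907 | 952067748 = 3149887223

3149887223


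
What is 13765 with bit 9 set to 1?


13765 | (1 << 9) = 13765 | 512 = 14277

14277


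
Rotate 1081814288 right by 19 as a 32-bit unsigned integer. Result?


Rotate 0b1000000011110110010110100010000 right by 19 (32-bit) = 0b1100101101000100000100000001111 = 1705117711

1705117711


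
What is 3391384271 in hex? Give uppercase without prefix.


3391384271 = CA246ACF hex

CA246ACF


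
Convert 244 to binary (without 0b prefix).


244 = 11110100 in binary

11110100


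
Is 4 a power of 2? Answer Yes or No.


0b100. Only one bit set => Yes

Yes


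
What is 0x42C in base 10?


42C hex = 1068 decimal

1068


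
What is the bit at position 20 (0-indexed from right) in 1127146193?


0b1000011001011101110001011010001, position 20 = 0

0


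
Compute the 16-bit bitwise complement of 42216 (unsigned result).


~0b1010010011101000 = 0b101101100010111 = 23319 (16-bit unsigned)

23319


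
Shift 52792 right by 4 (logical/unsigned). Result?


0b1100111000111000 >> 4 = 0b110011100011 = 3299

3299


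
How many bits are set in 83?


0b1010011 has 4 set bits

4


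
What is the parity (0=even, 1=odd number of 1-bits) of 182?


0b10110110 has 5 ones => parity 1

1


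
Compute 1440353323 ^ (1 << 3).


1440353323 ^ (1 << 3) = 1440353323 ^ 8 = 1440353315

1440353315


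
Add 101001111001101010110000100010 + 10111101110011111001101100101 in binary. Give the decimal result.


101001111001101010110000100010 + 10111101110011111001101100101 = 1000001101000001001111110000111 = 1101045639

1101045639


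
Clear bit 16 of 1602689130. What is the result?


1602689130 & ~(1 << 16) = 1602623594

1602623594


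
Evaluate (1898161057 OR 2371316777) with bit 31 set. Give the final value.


Step 1: 1898161057 | 2371316777 = 4252495785
Step 2: 4252495785 | (1 << 31) = 4252495785 | 2147483648 = 4252495785

4252495785


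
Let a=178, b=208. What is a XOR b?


178 ^ 208 = 98

98


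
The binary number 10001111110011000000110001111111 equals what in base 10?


10001111110011000000110001111111 in decimal = 2412514431

2412514431


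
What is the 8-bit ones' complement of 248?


248 ^ 255 = 7

7


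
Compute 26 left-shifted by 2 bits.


0b11010 << 2 = 0b1101000 = 104

104


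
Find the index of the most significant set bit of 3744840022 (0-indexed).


0b11011111001101011011100101010110. Highest set bit at position 31

31


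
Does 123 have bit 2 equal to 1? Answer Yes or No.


0b1111011, bit 2 = 0. No

No


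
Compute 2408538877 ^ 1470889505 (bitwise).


0b10001111100011110110001011111101 ^ 0b1010111101010111111111000100001 = 0b11011000001001001001110011011100 = 3626278108

3626278108


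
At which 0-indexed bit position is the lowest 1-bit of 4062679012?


0b11110010001001111000111111100100. Lowest set bit at position 2

2


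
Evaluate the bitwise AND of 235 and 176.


0b11101011 & 0b10110000 = 0b10100000 = 160

160


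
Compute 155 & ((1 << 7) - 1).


155 & 127 = 27

27


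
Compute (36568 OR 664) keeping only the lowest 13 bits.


Step 1: 36568 | 664 = 36568
Step 2: 36568 & 8191 = 3800

3800


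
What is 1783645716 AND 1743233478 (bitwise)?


0b1101010010100000100011000010100 & 0b1100111111001111010000111000110 = 0b1100010010000000000000000000100 = 1648361476

1648361476


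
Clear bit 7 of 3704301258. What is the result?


3704301258 & ~(1 << 7) = 3704301130

3704301130


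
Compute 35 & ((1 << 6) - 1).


35 & 63 = 35

35


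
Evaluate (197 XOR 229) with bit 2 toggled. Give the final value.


Step 1: 197 ^ 229 = 32
Step 2: 32 ^ (1 << 2) = 32 ^ 4 = 36

36


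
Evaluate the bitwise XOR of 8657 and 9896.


0b10000111010001 ^ 0b10011010101000 = 0b11101111001 = 1913

1913


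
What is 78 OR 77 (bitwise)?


0b1001110 | 0b1001101 = 0b1001111 = 79

79


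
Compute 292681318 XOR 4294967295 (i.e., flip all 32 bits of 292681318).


292681318 ^ 4294967295 = 4002285977

4002285977


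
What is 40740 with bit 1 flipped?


40740 ^ (1 << 1) = 40740 ^ 2 = 40742

40742


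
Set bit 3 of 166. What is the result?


166 | (1 << 3) = 166 | 8 = 174

174


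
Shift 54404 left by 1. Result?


0b1101010010000100 << 1 = 0b11010100100001000 = 108808

108808


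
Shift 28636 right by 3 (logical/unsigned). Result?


0b110111111011100 >> 3 = 0b110111111011 = 3579

3579


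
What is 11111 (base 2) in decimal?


11111 in decimal = 31

31


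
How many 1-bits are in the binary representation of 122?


0b1111010 has 5 set bits

5


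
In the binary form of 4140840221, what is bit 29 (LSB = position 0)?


0b11110110110100000011010100011101, position 29 = 1

1


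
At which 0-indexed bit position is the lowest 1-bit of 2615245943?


0b10011011111000010111110001110111. Lowest set bit at position 0

0


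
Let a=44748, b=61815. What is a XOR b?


44748 ^ 61815 = 24507

24507


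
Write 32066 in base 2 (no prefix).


32066 = 111110101000010 in binary

111110101000010


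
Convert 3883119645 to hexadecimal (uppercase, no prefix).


3883119645 = E773B41D hex

E773B41D


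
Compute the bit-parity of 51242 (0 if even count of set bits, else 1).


0b1100100000101010 has 6 ones => parity 0

0


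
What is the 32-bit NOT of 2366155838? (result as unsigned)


~0b10001101000010001010110000111110 = 0b1110010111101110101001111000001 = 1928811457 (32-bit unsigned)

1928811457


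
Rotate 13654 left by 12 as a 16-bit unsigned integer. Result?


Rotate 0b11010101010110 left by 12 (16-bit) = 0b110001101010101 = 25429

25429


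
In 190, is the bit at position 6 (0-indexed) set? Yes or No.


0b10111110, bit 6 = 0. No

No


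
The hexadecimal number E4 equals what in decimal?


E4 hex = 228 decimal

228


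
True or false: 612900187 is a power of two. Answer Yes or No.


0b100100100010000001110101011011. Multiple bits set => No

No


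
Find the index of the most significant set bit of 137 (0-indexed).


0b10001001. Highest set bit at position 7

7


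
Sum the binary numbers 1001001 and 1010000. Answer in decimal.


1001001 + 1010000 = 10011001 = 153

153


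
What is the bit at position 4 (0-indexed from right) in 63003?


0b1111011000011011, position 4 = 1

1


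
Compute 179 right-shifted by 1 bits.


0b10110011 >> 1 = 0b1011001 = 89

89


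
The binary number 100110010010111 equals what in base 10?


100110010010111 in decimal = 19607

19607


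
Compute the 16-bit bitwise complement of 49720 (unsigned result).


~0b1100001000111000 = 0b11110111000111 = 15815 (16-bit unsigned)

15815


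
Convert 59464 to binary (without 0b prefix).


59464 = 1110100001001000 in binary

1110100001001000


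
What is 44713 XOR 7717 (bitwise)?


0b1010111010101001 ^ 0b1111000100101 = 0b1011000010001100 = 45196

45196


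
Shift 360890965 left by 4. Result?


0b10101100000101100001001010101 << 4 = 0b101011000001011000010010101010000 = 5774255440

5774255440


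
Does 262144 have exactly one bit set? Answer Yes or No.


0b1000000000000000000. Only one bit set => Yes

Yes


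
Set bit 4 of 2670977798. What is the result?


2670977798 | (1 << 4) = 2670977798 | 16 = 2670977814

2670977814


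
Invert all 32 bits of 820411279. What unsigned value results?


820411279 ^ 4294967295 = 3474556016

3474556016


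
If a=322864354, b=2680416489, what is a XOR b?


322864354 ^ 2680416489 = 2365418507

2365418507


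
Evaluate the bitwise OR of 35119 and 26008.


0b1000100100101111 | 0b110010110011000 = 0b1110110110111111 = 60863

60863


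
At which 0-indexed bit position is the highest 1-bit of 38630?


0b1001011011100110. Highest set bit at position 15

15


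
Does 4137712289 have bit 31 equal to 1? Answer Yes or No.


0b11110110101000000111101010100001, bit 31 = 1. Yes

Yes


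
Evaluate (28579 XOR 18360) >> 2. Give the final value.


Step 1: 28579 ^ 18360 = 10267
Step 2: 10267 >> 2 = 2566

2566


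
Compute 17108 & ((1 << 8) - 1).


17108 & 255 = 212

212


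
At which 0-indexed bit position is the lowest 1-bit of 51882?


0b1100101010101010. Lowest set bit at position 1

1


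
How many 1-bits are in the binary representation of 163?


0b10100011 has 4 set bits

4


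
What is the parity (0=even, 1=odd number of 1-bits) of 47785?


0b1011101010101001 has 9 ones => parity 1

1


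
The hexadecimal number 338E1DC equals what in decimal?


338E1DC hex = 54059484 decimal

54059484


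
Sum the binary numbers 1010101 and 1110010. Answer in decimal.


1010101 + 1110010 = 11000111 = 199

199


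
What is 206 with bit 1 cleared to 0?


206 & ~(1 << 1) = 204

204


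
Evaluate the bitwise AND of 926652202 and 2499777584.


0b110111001110111001011100101010 & 0b10010100111111111001010000110000 = 0b10100001110111001010000100000 = 339448864

339448864


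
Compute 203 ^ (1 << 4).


203 ^ (1 << 4) = 203 ^ 16 = 219

219


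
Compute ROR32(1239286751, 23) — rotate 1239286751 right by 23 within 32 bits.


Rotate 0b1001001110111100000001111011111 right by 23 (32-bit) = 0b10111100000001111011111010010011 = 3154624147

3154624147


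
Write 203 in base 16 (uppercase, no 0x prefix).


203 = CB hex

CB


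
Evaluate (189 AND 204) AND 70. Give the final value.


Step 1: 189 & 204 = 140
Step 2: 140 & 70 = 4

4


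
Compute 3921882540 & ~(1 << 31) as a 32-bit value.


3921882540 & ~(1 << 31) = 1774398892

1774398892


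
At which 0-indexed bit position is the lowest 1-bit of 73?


0b1001001. Lowest set bit at position 0

0


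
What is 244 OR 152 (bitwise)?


0b11110100 | 0b10011000 = 0b11111100 = 252

252


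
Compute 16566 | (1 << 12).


16566 | (1 << 12) = 16566 | 4096 = 20662

20662


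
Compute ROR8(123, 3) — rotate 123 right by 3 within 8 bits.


Rotate 0b1111011 right by 3 (8-bit) = 0b1101111 = 111

111


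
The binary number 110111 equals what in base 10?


110111 in decimal = 55

55


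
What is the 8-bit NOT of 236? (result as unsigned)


~0b11101100 = 0b10011 = 19 (8-bit unsigned)

19


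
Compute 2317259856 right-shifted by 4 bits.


0b10001010000111101001010001010000 >> 4 = 0b1000101000011110100101000101 = 144828741

144828741


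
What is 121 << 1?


0b1111001 << 1 = 0b11110010 = 242

242


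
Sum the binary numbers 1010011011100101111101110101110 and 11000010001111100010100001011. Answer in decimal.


1010011011100101111101110101110 + 11000010001111100010100001011 = 1101011101110101100000010111001 = 1807401145

1807401145


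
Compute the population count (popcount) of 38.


0b100110 has 3 set bits

3


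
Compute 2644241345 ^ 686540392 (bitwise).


0b10011101100110111110101111000001 ^ 0b101000111010111100011001101000 = 0b10110101011100000010110110101001 = 3044027817

3044027817


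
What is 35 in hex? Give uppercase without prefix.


35 = 23 hex

23


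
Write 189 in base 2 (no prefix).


189 = 10111101 in binary

10111101


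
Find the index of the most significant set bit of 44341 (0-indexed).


0b1010110100110101. Highest set bit at position 15

15


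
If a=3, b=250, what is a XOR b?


3 ^ 250 = 249

249


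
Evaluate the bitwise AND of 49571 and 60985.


0b1100000110100011 & 0b1110111000111001 = 0b1100000000100001 = 49185

49185


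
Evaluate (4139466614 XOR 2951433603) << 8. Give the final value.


Step 1: 4139466614 ^ 2951433603 = 1498444533
Step 2: 1498444533 << 8 = 383601800448

383601800448


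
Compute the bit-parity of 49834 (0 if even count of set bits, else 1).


0b1100001010101010 has 7 ones => parity 1

1


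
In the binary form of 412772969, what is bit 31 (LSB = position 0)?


0b11000100110100110101001101001, position 31 = 0

0


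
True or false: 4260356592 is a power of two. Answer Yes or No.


0b11111101111011111110000111110000. Multiple bits set => No

No


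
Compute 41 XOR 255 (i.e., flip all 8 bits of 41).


41 ^ 255 = 214

214


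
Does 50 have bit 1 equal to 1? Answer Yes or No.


0b110010, bit 1 = 1. Yes

Yes


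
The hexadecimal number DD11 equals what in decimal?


DD11 hex = 56593 decimal

56593


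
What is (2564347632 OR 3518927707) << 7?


Step 1: 2564347632 | 3518927707 = 3657357307
Step 2: 3657357307 << 7 = 468141735296

468141735296


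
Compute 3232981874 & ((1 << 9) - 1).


3232981874 & 511 = 370

370


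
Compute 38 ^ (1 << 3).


38 ^ (1 << 3) = 38 ^ 8 = 46

46


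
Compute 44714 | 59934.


0b1010111010101010 | 0b1110101000011110 = 0b1110111010111110 = 61118

61118


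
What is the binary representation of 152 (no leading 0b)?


152 = 10011000 in binary

10011000


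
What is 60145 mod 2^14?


60145 & 16383 = 10993

10993


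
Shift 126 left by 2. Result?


0b1111110 << 2 = 0b111111000 = 504

504


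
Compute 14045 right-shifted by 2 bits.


0b11011011011101 >> 2 = 0b110110110111 = 3511

3511


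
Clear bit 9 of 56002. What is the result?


56002 & ~(1 << 9) = 55490

55490


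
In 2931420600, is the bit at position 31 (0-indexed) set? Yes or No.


0b10101110101110011110110110111000, bit 31 = 1. Yes

Yes


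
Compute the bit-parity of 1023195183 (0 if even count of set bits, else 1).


0b111100111111001011100000101111 has 19 ones => parity 1

1


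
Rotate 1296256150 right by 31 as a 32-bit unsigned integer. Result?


Rotate 0b1001101010000110100110010010110 right by 31 (32-bit) = 0b10011010100001101001100100101100 = 2592512300

2592512300


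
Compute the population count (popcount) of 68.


0b1000100 has 2 set bits

2


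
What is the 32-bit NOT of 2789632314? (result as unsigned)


~0b10100110010001100110100100111010 = 0b1011001101110011001011011000101 = 1505334981 (32-bit unsigned)

1505334981


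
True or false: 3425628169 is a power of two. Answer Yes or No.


0b11001100001011101111000000001001. Multiple bits set => No

No


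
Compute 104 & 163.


0b1101000 & 0b10100011 = 0b100000 = 32

32


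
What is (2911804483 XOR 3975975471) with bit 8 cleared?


Step 1: 2911804483 ^ 3975975471 = 1097993836
Step 2: 1097993836 & ~(1 << 8) = 1097993836

1097993836


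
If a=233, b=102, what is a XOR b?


233 ^ 102 = 143

143


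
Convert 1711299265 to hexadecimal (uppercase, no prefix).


1711299265 = 66005AC1 hex

66005AC1


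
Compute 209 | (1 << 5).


209 | (1 << 5) = 209 | 32 = 241

241


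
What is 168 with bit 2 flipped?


168 ^ (1 << 2) = 168 ^ 4 = 172

172


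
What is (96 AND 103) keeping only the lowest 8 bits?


Step 1: 96 & 103 = 96
Step 2: 96 & 255 = 96

96


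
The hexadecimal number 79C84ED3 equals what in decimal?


79C84ED3 hex = 2043170515 decimal

2043170515


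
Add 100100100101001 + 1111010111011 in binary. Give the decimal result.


100100100101001 + 1111010111011 = 110011111100100 = 26596

26596


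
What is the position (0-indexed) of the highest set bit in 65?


0b1000001. Highest set bit at position 6

6


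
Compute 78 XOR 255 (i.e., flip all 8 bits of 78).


78 ^ 255 = 177

177


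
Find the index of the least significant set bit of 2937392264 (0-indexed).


0b10101111000101010000110010001000. Lowest set bit at position 3

3


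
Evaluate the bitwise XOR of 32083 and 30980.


0b111110101010011 ^ 0b111100100000100 = 0b10001010111 = 1111

1111


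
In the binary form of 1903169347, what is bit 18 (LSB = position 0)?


0b1110001011100000000111101000011, position 18 = 0

0


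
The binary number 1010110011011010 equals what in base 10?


1010110011011010 in decimal = 44250

44250


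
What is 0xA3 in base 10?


A3 hex = 163 decimal

163


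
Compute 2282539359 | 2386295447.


0b10001000000011001100100101011111 | 0b10001110001110111111101010010111 = 0b10001110001111111111101111011111 = 2386557919

2386557919


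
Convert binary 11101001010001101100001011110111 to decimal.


11101001010001101100001011110111 in decimal = 3913728759

3913728759


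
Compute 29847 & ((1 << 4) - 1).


29847 & 15 = 7

7


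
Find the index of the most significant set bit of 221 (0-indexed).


0b11011101. Highest set bit at position 7

7


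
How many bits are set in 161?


0b10100001 has 3 set bits

3


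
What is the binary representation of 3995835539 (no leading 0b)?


3995835539 = 11101110001010111001110010010011 in binary

11101110001010111001110010010011


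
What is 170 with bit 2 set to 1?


170 | (1 << 2) = 170 | 4 = 174

174


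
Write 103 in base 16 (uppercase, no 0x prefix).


103 = 67 hex

67


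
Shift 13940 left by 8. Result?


0b11011001110100 << 8 = 0b1101100111010000000000 = 3568640

3568640


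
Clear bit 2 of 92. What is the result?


92 & ~(1 << 2) = 88

88


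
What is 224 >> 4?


0b11100000 >> 4 = 0b1110 = 14

14


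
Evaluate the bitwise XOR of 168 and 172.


0b10101000 ^ 0b10101100 = 0b100 = 4

4


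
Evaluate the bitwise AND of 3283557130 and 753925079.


0b11000011101101110001101100001010 & 0b101100111011111111101111010111 = 0b101001110001101100000010 = 10951426

10951426


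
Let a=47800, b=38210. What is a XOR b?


47800 ^ 38210 = 12282

12282


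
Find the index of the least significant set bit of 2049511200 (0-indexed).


0b1111010001010010000111100100000. Lowest set bit at position 5

5


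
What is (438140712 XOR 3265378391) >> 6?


Step 1: 438140712 ^ 3265378391 = 3636250495
Step 2: 3636250495 >> 6 = 56816413

56816413


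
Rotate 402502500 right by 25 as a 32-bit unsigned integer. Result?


Rotate 0b10111111111011011001101100100 right by 25 (32-bit) = 0b11111110110110011011001000001011 = 4275679755

4275679755


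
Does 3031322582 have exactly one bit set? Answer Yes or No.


0b10110100101011100100111111010110. Multiple bits set => No

No


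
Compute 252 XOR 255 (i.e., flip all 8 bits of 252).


252 ^ 255 = 3

3


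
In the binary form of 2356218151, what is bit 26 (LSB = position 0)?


0b10001100011100010000100100100111, position 26 = 1

1


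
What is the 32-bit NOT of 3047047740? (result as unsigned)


~0b10110101100111100100001000111100 = 0b1001010011000011011110111000011 = 1247919555 (32-bit unsigned)

1247919555


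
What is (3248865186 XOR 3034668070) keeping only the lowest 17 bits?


Step 1: 3248865186 ^ 3034668070 = 1967448964
Step 2: 1967448964 & 131071 = 58244

58244


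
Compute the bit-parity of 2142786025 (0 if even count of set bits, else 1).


0b1111111101110000101000111101001 has 19 ones => parity 1

1


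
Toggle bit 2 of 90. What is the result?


90 ^ (1 << 2) = 90 ^ 4 = 94

94


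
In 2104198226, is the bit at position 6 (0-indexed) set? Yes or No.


0b1111101011010111000010001010010, bit 6 = 1. Yes

Yes


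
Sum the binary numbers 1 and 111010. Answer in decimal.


1 + 111010 = 111011 = 59

59


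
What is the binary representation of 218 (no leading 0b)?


218 = 11011010 in binary

11011010


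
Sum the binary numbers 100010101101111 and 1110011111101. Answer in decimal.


100010101101111 + 1110011111101 = 110001001101100 = 25196

25196


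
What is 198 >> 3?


0b11000110 >> 3 = 0b11000 = 24

24


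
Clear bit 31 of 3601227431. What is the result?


3601227431 & ~(1 << 31) = 1453743783

1453743783


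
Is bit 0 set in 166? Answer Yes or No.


0b10100110, bit 0 = 0. No

No


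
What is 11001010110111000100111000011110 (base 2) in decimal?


11001010110111000100111000011110 in decimal = 3403435550

3403435550


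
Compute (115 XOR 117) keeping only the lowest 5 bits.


Step 1: 115 ^ 117 = 6
Step 2: 6 & 31 = 6

6


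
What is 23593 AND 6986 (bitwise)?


0b101110000101001 & 0b1101101001010 = 0b1100000001000 = 6152

6152


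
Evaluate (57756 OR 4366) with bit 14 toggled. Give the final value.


Step 1: 57756 | 4366 = 61854
Step 2: 61854 ^ (1 << 14) = 61854 ^ 16384 = 45470

45470


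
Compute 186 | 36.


0b10111010 | 0b100100 = 0b10111110 = 190

190


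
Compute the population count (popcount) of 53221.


0b1100111111100101 has 11 set bits

11


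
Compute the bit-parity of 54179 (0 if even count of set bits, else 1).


0b1101001110100011 has 9 ones => parity 1

1


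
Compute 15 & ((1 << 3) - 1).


15 & 7 = 7

7


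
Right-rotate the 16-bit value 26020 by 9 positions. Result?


Rotate 0b110010110100100 right by 9 (16-bit) = 0b1101001000110010 = 53810

53810


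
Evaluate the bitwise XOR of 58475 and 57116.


0b1110010001101011 ^ 0b1101111100011100 = 0b11101101110111 = 15223

15223
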